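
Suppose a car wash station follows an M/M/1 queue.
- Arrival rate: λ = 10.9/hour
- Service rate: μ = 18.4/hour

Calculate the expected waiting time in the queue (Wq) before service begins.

First, compute utilization: ρ = λ/μ = 10.9/18.4 = 0.5924
For M/M/1: Wq = λ/(μ(μ-λ))
Wq = 10.9/(18.4 × (18.4-10.9))
Wq = 10.9/(18.4 × 7.50)
Wq = 0.07899 hours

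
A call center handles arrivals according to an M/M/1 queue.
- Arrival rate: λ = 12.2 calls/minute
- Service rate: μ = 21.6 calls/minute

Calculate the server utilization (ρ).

Server utilization: ρ = λ/μ
ρ = 12.2/21.6 = 0.5648
The server is busy 56.48% of the time.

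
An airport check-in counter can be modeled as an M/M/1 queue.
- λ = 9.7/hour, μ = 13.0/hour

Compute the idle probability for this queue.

ρ = λ/μ = 9.7/13.0 = 0.7462
P(0) = 1 - ρ = 1 - 0.7462 = 0.2538
The server is idle 25.38% of the time.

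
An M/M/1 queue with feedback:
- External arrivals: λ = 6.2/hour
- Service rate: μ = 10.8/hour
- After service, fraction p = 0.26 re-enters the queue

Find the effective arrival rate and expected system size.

Effective arrival rate: λ_eff = λ/(1-p) = 6.2/(1-0.26) = 6.2/0.74 = 8.37838
ρ = λ_eff/μ = 8.37838/10.8 = 0.775776
L = ρ/(1-ρ) = 0.775776/(1-0.775776) = 3.4598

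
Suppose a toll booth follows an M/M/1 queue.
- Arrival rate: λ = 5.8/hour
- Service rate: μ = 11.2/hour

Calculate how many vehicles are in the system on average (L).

ρ = λ/μ = 5.8/11.2 = 0.5179
For M/M/1: L = λ/(μ-λ)
L = 5.8/(11.2-5.8) = 5.8/5.40
L = 1.0741 vehicles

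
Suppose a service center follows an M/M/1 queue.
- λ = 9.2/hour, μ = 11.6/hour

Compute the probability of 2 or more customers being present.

ρ = λ/μ = 9.2/11.6 = 0.7931
P(N ≥ n) = ρⁿ
P(N ≥ 2) = 0.7931^2
P(N ≥ 2) = 0.6290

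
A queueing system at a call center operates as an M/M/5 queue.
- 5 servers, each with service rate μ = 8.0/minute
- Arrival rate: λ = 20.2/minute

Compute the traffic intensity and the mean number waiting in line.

Traffic intensity: ρ = λ/(cμ) = 20.2/(5×8.0) = 0.5050
Since ρ = 0.5050 < 1, system is stable.
Offered load a = λ/μ = cρ = 20.2/8.0 = 2.5250
P₀ = [ Σₙ₌₀^4 aⁿ/n! + a^5/(5!(1-ρ)) ]⁻¹
Σ = a^0/0! + a^1/1! + a^2/2! + a^3/3! + a^4/4! = 1.0000 + 2.5250 + 3.1878 + 2.6831 + 1.6937 = 11.0896
a^5/(5!(1-ρ)) = 102.6377/(120 × 0.4950) = 1.7279
P₀ = 1/(11.0896 + 1.7279) = 0.07802
Lq = P₀·a^5·ρ / (5!(1-ρ)²) = 0.07802 × 102.6377 × 0.5050 / (120 × 0.2450) = 0.1375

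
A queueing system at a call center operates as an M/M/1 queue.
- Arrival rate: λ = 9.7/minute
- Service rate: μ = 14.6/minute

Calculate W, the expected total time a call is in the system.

First, compute utilization: ρ = λ/μ = 9.7/14.6 = 0.6644
For M/M/1: W = 1/(μ-λ)
W = 1/(14.6-9.7) = 1/4.90
W = 0.2041 minutes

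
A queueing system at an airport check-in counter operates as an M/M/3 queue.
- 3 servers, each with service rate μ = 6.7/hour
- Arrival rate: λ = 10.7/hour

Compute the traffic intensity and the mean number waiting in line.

Traffic intensity: ρ = λ/(cμ) = 10.7/(3×6.7) = 0.5323
Since ρ = 0.5323 < 1, system is stable.
Offered load a = λ/μ = cρ = 10.7/6.7 = 1.5970
P₀ = [ Σₙ₌₀^2 aⁿ/n! + a^3/(3!(1-ρ)) ]⁻¹
Σ = a^0/0! + a^1/1! + a^2/2! = 1.0000 + 1.5970 + 1.2752 = 3.8722
a^3/(3!(1-ρ)) = 4.0731/(6 × 0.46766) = 1.4516
P₀ = 1/(3.8722 + 1.4516) = 0.1878
Lq = P₀·a^3·ρ / (3!(1-ρ)²) = 0.18783 × 4.0731 × 0.53234 / (6 × 0.21871) = 0.3104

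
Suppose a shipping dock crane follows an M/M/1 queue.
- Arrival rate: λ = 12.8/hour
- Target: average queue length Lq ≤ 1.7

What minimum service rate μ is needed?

For M/M/1: Lq = λ²/(μ(μ-λ))
Need Lq ≤ 1.7, i.e. μ(μ-λ) ≥ λ²/1.7
μ² - 12.8μ - 163.84/1.7 ≥ 0  →  μ² - 12.8μ - 96.37647 ≥ 0
Quadratic formula (positive root): μ = [λ + √(λ² + 4×96.37647)]/2
Discriminant: 163.84 + 4×96.37647 = 549.3459, √549.3459 = 23.4381
μ ≥ (12.8 + 23.4381)/2 = 18.1191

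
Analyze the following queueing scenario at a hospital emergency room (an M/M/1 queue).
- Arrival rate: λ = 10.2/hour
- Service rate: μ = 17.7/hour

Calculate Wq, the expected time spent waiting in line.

First, compute utilization: ρ = λ/μ = 10.2/17.7 = 0.5763
For M/M/1: Wq = λ/(μ(μ-λ))
Wq = 10.2/(17.7 × (17.7-10.2))
Wq = 10.2/(17.7 × 7.50)
Wq = 0.07684 hours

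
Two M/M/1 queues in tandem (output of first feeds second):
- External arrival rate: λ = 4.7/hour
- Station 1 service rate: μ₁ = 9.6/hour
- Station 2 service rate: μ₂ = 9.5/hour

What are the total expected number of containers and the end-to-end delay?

By Jackson's theorem, each station behaves as independent M/M/1.
Station 1: ρ₁ = 4.7/9.6 = 0.4896, L₁ = ρ₁/(1-ρ₁) = λ/(μ₁-λ) = 4.7/4.90 = 0.9592
Station 2: ρ₂ = 4.7/9.5 = 0.4947, L₂ = ρ₂/(1-ρ₂) = λ/(μ₂-λ) = 4.7/4.80 = 0.9792
Total: L = L₁ + L₂ = 0.9592 + 0.9792 = 1.9384
W = L/λ = 1.9384/4.7 = 0.4124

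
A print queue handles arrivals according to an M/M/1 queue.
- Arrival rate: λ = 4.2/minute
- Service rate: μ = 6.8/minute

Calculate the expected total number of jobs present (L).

ρ = λ/μ = 4.2/6.8 = 0.6176
For M/M/1: L = λ/(μ-λ)
L = 4.2/(6.8-4.2) = 4.2/2.60
L = 1.6154 jobs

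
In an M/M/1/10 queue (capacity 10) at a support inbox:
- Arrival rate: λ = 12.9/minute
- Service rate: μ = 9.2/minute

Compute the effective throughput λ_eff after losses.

ρ = λ/μ = 12.9/9.2 = 1.40217
P₀ = (1-ρ)/(1-ρ^(K+1)) = (1-1.40217)/(1-1.40217^11) = -0.4022/-40.1915 = 0.01001
P_K = P₀×ρ^K = 0.0100063 × 1.40217^10 = 0.0100063 × 29.3770 = 0.2940
λ_eff = λ(1-P_K) = 12.9 × (1 - 0.29396) = 12.9 × 0.70604 = 9.1079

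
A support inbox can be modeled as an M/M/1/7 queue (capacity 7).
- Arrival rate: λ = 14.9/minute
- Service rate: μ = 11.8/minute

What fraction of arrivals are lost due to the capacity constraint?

ρ = λ/μ = 14.9/11.8 = 1.2627
P₀ = (1-ρ)/(1-ρ^(K+1)) = (1-1.2627)/(1-1.2627^8) = -0.2627/-5.4625 = 0.04809
P_K = P₀×ρ^K = 0.04809 × 1.2627^7 = 0.04809 × 5.1180 = 0.2461
Blocking probability = 24.61%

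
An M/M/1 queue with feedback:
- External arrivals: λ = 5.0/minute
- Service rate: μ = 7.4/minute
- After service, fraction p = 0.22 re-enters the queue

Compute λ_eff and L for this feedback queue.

Effective arrival rate: λ_eff = λ/(1-p) = 5.0/(1-0.22) = 5.0/0.78 = 6.41026
ρ = λ_eff/μ = 6.41026/7.4 = 0.866251
L = ρ/(1-ρ) = 0.866251/(1-0.866251) = 6.4767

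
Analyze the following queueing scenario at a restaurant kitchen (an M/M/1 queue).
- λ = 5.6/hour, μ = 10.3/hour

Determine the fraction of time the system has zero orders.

ρ = λ/μ = 5.6/10.3 = 0.5437
P(0) = 1 - ρ = 1 - 0.5437 = 0.4563
The server is idle 45.63% of the time.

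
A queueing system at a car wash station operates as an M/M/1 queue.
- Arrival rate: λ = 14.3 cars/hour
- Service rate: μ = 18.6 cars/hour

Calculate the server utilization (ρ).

Server utilization: ρ = λ/μ
ρ = 14.3/18.6 = 0.7688
The server is busy 76.88% of the time.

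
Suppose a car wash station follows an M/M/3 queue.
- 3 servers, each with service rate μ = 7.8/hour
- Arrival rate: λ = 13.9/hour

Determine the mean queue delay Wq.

Traffic intensity: ρ = λ/(cμ) = 13.9/(3×7.8) = 0.5940
Since ρ = 0.5940 < 1, system is stable.
Offered load a = λ/μ = cρ = 13.9/7.8 = 1.7821
P₀ = [ Σₙ₌₀^2 aⁿ/n! + a^3/(3!(1-ρ)) ]⁻¹
Σ = a^0/0! + a^1/1! + a^2/2! = 1.00000 + 1.78205 + 1.58785 = 4.3699
a^3/(3!(1-ρ)) = 5.6593/(6 × 0.40598) = 2.3233
P₀ = 1/(4.3699 + 2.3233) = 0.1494
Lq = P₀·a^3·ρ / (3!(1-ρ)²) = 0.1494 × 5.6593 × 0.5940 / (6 × 0.1648) = 0.5079
Wq = Lq/λ = 0.5079/13.9 = 0.03654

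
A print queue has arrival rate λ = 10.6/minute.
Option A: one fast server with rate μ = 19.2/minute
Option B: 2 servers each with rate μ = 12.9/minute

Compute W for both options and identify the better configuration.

Option A: single server μ = 19.2 (M/M/1)
  ρ_A = 10.6/19.2 = 0.5521
  W_A = 1/(μ-λ) = 1/(19.2-10.6) = 1/8.60 = 0.1163

Option B: 2 servers μ = 12.9 (M/M/2)
  ρ_B = λ/(cμ) = 10.6/(2×12.9) = 0.4109
  Offered load a = λ/μ = cρ = 10.6/12.9 = 0.8217
  P₀ = [ Σₙ₌₀^1 aⁿ/n! + a^2/(2!(1-ρ)) ]⁻¹
  Σ = a^0/0! + a^1/1! = 1.0000 + 0.8217 = 1.8217
  a^2/(2!(1-ρ)) = 0.67520/(2 × 0.58915) = 0.5730
  P₀ = 1/(1.8217 + 0.5730) = 0.4176
  Lq = P₀·a^2·ρ / (2!(1-ρ)²) = 0.4176 × 0.6752 × 0.4109 / (2 × 0.3471) = 0.1669
  Wq_B = Lq/λ = 0.16687/10.6 = 0.01574
  W_B = Wq_B + 1/μ = 0.01574 + 0.07752 = 0.09326

Since W_B = 0.09326 < W_A = 0.1163, Option B (multiple servers) has the shorter time in system.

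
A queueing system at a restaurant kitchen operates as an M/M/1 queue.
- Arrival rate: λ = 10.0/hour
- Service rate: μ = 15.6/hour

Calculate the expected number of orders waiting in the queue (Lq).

ρ = λ/μ = 10.0/15.6 = 0.6410
For M/M/1: Lq = λ²/(μ(μ-λ))
Lq = 100.00/(15.6 × 5.60)
Lq = 1.1447 orders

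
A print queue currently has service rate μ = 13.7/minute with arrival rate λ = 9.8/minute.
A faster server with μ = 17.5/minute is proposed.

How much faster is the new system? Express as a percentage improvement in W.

System 1: ρ₁ = 9.8/13.7 = 0.7153, W₁ = 1/(13.7-9.8) = 0.25641
System 2: ρ₂ = 9.8/17.5 = 0.5600, W₂ = 1/(17.5-9.8) = 0.12987
Improvement: (W₁-W₂)/W₁ = (0.25641-0.12987)/0.25641 = 49.35%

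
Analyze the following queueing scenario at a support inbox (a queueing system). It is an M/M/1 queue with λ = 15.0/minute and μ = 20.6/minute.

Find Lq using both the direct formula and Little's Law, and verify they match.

Method 1 (direct): Lq = λ²/(μ(μ-λ)) = 225.00/(20.6 × 5.60) = 1.9504

Method 2 (Little's Law):
W = 1/(μ-λ) = 1/5.60 = 0.1785714
Wq = W - 1/μ = 0.1785714 - 0.04854369 = 0.130028
Lq = λWq = 15.0 × 0.130028 = 1.9504 ✔ (matches Method 1)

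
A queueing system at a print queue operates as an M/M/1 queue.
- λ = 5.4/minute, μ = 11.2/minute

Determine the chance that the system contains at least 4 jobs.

ρ = λ/μ = 5.4/11.2 = 0.48214
P(N ≥ n) = ρⁿ
P(N ≥ 4) = 0.48214^4
P(N ≥ 4) = 0.05404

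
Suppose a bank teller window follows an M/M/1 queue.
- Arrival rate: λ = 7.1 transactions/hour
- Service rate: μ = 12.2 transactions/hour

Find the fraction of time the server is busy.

Server utilization: ρ = λ/μ
ρ = 7.1/12.2 = 0.5820
The server is busy 58.20% of the time.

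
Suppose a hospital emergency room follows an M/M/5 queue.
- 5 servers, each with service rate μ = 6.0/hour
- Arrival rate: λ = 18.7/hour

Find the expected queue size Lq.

Traffic intensity: ρ = λ/(cμ) = 18.7/(5×6.0) = 0.6233
Since ρ = 0.6233 < 1, system is stable.
Offered load a = λ/μ = cρ = 18.7/6.0 = 3.1167
P₀ = [ Σₙ₌₀^4 aⁿ/n! + a^5/(5!(1-ρ)) ]⁻¹
Σ = a^0/0! + a^1/1! + a^2/2! + a^3/3! + a^4/4! = 1.0000 + 3.1167 + 4.8568 + 5.0457 + 3.9314 = 17.9506
a^5/(5!(1-ρ)) = 294.0707/(120 × 0.376667) = 6.5060
P₀ = 1/(17.9506 + 6.5060) = 0.04089
Lq = P₀·a^5·ρ / (5!(1-ρ)²) = 0.04089 × 294.0707 × 0.6233 / (120 × 0.1419) = 0.4402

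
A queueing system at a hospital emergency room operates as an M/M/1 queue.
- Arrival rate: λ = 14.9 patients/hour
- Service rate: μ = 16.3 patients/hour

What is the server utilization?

Server utilization: ρ = λ/μ
ρ = 14.9/16.3 = 0.9141
The server is busy 91.41% of the time.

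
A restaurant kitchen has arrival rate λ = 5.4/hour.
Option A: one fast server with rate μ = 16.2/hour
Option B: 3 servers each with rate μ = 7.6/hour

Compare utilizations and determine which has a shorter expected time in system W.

Option A: single server μ = 16.2 (M/M/1)
  ρ_A = 5.4/16.2 = 0.3333
  W_A = 1/(μ-λ) = 1/(16.2-5.4) = 1/10.80 = 0.09259

Option B: 3 servers μ = 7.6 (M/M/3)
  ρ_B = λ/(cμ) = 5.4/(3×7.6) = 0.2368
  Offered load a = λ/μ = cρ = 5.4/7.6 = 0.7105
  P₀ = [ Σₙ₌₀^2 aⁿ/n! + a^3/(3!(1-ρ)) ]⁻¹
  Σ = a^0/0! + a^1/1! + a^2/2! = 1.000000 + 0.7105263 + 0.2524238 = 1.9630
  a^3/(3!(1-ρ)) = 0.35871/(6 × 0.76316) = 0.07834
  P₀ = 1/(1.9630 + 0.07834) = 0.4899
  Lq = P₀·a^3·ρ / (3!(1-ρ)²) = 0.4899 × 0.3587 × 0.2368 / (6 × 0.5824) = 0.01191
  Wq_B = Lq/λ = 0.01191/5.4 = 0.002206
  W_B = Wq_B + 1/μ = 0.002206 + 0.1316 = 0.1338

Since W_A = 0.09259 < W_B = 0.1338, Option A (single fast server) has the shorter time in system.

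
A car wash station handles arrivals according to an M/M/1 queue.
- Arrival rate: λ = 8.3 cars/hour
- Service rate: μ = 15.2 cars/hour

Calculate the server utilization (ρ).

Server utilization: ρ = λ/μ
ρ = 8.3/15.2 = 0.5461
The server is busy 54.61% of the time.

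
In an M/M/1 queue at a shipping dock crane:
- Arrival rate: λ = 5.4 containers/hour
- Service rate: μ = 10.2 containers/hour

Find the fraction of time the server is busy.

Server utilization: ρ = λ/μ
ρ = 5.4/10.2 = 0.5294
The server is busy 52.94% of the time.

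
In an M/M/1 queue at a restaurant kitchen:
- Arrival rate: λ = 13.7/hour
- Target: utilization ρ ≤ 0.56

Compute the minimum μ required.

ρ = λ/μ, so μ = λ/ρ
μ ≥ 13.7/0.56 = 24.4643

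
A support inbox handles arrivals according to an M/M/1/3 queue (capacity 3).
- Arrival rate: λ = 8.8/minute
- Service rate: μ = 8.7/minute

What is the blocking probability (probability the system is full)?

ρ = λ/μ = 8.8/8.7 = 1.0115
P₀ = (1-ρ)/(1-ρ^(K+1)) = (1-1.0115)/(1-1.0115^4) = -0.01150/-0.04680 = 0.2457
P_K = P₀×ρ^K = 0.2457 × 1.0115^3 = 0.2457 × 1.0349 = 0.2543
Blocking probability = 25.43%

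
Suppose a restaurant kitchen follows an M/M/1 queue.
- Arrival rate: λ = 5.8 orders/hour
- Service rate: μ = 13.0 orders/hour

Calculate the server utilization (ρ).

Server utilization: ρ = λ/μ
ρ = 5.8/13.0 = 0.4462
The server is busy 44.62% of the time.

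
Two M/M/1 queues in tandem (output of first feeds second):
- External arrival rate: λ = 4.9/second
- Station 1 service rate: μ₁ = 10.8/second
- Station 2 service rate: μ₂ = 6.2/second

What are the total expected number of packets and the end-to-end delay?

By Jackson's theorem, each station behaves as independent M/M/1.
Station 1: ρ₁ = 4.9/10.8 = 0.4537, L₁ = ρ₁/(1-ρ₁) = λ/(μ₁-λ) = 4.9/5.90 = 0.8305
Station 2: ρ₂ = 4.9/6.2 = 0.7903, L₂ = ρ₂/(1-ρ₂) = λ/(μ₂-λ) = 4.9/1.30 = 3.7692
Total: L = L₁ + L₂ = 0.8305 + 3.7692 = 4.5997
W = L/λ = 4.5997/4.9 = 0.9387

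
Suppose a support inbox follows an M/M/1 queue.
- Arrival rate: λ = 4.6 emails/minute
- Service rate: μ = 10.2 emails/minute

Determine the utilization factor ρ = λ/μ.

Server utilization: ρ = λ/μ
ρ = 4.6/10.2 = 0.4510
The server is busy 45.10% of the time.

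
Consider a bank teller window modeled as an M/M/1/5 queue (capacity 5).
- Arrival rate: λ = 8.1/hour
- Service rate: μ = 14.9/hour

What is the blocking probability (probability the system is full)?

ρ = λ/μ = 8.1/14.9 = 0.54362
P₀ = (1-ρ)/(1-ρ^(K+1)) = (1-0.54362)/(1-0.54362^6) = 0.4564/0.9742 = 0.4685
P_K = P₀×ρ^K = 0.4685 × 0.54362^5 = 0.4685 × 0.04748 = 0.02224
Blocking probability = 2.22%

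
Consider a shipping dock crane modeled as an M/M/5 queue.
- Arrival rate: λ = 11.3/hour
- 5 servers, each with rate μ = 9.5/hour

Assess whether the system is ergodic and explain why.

Stability requires ρ = λ/(cμ) < 1
ρ = 11.3/(5 × 9.5) = 11.3/47.50 = 0.2379
Since 0.2379 < 1, the system is STABLE.
The servers are busy 23.79% of the time.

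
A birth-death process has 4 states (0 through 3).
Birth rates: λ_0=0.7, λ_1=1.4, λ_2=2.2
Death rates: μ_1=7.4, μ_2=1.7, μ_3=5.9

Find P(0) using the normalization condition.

Ratios P(n)/P(0) = (λ₀···λₙ₋₁)/(μ₁···μₙ):
P(1)/P(0) = (0.7)/(7.4) = 0.09459
P(2)/P(0) = (0.7×1.4)/(7.4×1.7) = 0.07790
P(3)/P(0) = (0.7×1.4×2.2)/(7.4×1.7×5.9) = 0.02905

Normalization: ∑ P(n) = 1
P(0) × (1.0000 + 0.09459 + 0.07790 + 0.02905) = 1
P(0) × 1.2015 = 1
P(0) = 1/1.2015 = 0.8323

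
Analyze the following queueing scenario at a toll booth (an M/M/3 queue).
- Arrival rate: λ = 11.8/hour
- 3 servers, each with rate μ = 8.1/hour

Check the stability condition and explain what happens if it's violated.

Stability requires ρ = λ/(cμ) < 1
ρ = 11.8/(3 × 8.1) = 11.8/24.30 = 0.4856
Since 0.4856 < 1, the system is STABLE.
The servers are busy 48.56% of the time.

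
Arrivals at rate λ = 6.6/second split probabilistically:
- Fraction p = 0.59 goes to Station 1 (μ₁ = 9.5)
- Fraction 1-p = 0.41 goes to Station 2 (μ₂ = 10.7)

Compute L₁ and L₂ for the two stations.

Effective rates: λ₁ = 6.6×0.59 = 3.894, λ₂ = 6.6×0.41 = 2.706
Station 1: ρ₁ = 3.894/9.5 = 0.4099, L₁ = ρ₁/(1-ρ₁) = 0.4099/(1-0.4099) = 0.6946
Station 2: ρ₂ = 2.706/10.7 = 0.2529, L₂ = ρ₂/(1-ρ₂) = 0.2529/(1-0.2529) = 0.3385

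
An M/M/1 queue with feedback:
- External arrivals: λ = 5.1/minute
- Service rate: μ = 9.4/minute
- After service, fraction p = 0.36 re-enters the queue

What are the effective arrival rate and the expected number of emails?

Effective arrival rate: λ_eff = λ/(1-p) = 5.1/(1-0.36) = 5.1/0.64 = 7.96875
ρ = λ_eff/μ = 7.96875/9.4 = 0.84774
L = ρ/(1-ρ) = 0.84774/(1-0.84774) = 5.5677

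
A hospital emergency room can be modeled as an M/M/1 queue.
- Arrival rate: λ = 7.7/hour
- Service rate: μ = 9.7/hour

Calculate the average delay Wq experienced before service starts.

First, compute utilization: ρ = λ/μ = 7.7/9.7 = 0.7938
For M/M/1: Wq = λ/(μ(μ-λ))
Wq = 7.7/(9.7 × (9.7-7.7))
Wq = 7.7/(9.7 × 2.00)
Wq = 0.3969 hours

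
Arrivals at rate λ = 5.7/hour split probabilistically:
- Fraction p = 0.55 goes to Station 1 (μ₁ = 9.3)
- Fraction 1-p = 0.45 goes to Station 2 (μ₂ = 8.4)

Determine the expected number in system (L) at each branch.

Effective rates: λ₁ = 5.7×0.55 = 3.135, λ₂ = 5.7×0.45 = 2.565
Station 1: ρ₁ = 3.135/9.3 = 0.3371, L₁ = ρ₁/(1-ρ₁) = 0.3371/(1-0.3371) = 0.5085
Station 2: ρ₂ = 2.565/8.4 = 0.30536, L₂ = ρ₂/(1-ρ₂) = 0.30536/(1-0.30536) = 0.4396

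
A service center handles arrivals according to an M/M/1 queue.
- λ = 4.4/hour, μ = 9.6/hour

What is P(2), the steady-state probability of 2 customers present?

ρ = λ/μ = 4.4/9.6 = 0.4583
P(n) = (1-ρ)ρⁿ
P(2) = (1-0.4583) × 0.4583^2
P(2) = 0.5417 × 0.2100
P(2) = 0.1138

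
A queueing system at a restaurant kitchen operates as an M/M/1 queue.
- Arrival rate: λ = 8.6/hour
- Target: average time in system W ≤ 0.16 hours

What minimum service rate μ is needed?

For M/M/1: W = 1/(μ-λ)
Need W ≤ 0.16, so 1/(μ-λ) ≤ 0.16
μ - λ ≥ 1/0.16 = 6.2500
μ ≥ 8.6 + 6.2500 = 14.8500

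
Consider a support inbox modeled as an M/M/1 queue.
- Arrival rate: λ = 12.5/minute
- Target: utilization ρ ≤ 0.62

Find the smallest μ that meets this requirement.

ρ = λ/μ, so μ = λ/ρ
μ ≥ 12.5/0.62 = 20.1613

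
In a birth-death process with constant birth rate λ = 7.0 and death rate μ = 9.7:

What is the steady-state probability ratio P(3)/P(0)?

For constant rates: P(n)/P(0) = (λ/μ)^n
P(3)/P(0) = (7.0/9.7)^3 = 0.72165^3 = 0.3758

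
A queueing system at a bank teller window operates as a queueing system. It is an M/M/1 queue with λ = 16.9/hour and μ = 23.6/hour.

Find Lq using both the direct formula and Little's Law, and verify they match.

Method 1 (direct): Lq = λ²/(μ(μ-λ)) = 285.61/(23.6 × 6.70) = 1.8063

Method 2 (Little's Law):
W = 1/(μ-λ) = 1/6.70 = 0.14925
Wq = W - 1/μ = 0.14925 - 0.042373 = 0.10688
Lq = λWq = 16.9 × 0.10688 = 1.8063 ✔ (matches Method 1)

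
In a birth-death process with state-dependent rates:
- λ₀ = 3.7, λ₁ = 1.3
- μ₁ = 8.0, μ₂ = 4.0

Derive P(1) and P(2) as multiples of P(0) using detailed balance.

Balance equations:
State 0: λ₀P₀ = μ₁P₁ → P₁ = (λ₀/μ₁)P₀ = (3.7/8.0)P₀ = 0.4625P₀
State 1: P₂ = (λ₀λ₁)/(μ₁μ₂)P₀ = (3.7×1.3)/(8.0×4.0)P₀ = 0.1503P₀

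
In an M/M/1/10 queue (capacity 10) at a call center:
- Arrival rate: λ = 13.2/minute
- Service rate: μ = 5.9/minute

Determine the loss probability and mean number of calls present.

ρ = λ/μ = 13.2/5.9 = 2.23729
P₀ = (1-ρ)/(1-ρ^(K+1)) = (1-2.23729)/(1-2.23729^11) = -1.2373/-7028.8344 = 0.0001760
P_K = P₀×ρ^K = 0.00017603 × 2.23729^10 = 0.00017603 × 3142.1203 = 0.5531
Blocking probability P_10 = 0.5531 (55.31%)
L = ρ[1 - (K+1)ρ^K + Kρ^(K+1)] / [(1-ρ)(1-ρ^(K+1))]
L = 2.23729 × (1 - 11×3142.1203 + 10×7029.8344) / ((1 - 2.23729) × (1 - 7029.8344)) = 9.1933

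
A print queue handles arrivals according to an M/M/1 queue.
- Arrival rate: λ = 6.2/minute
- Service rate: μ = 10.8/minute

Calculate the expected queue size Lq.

ρ = λ/μ = 6.2/10.8 = 0.5741
For M/M/1: Lq = λ²/(μ(μ-λ))
Lq = 38.44/(10.8 × 4.60)
Lq = 0.7738 jobs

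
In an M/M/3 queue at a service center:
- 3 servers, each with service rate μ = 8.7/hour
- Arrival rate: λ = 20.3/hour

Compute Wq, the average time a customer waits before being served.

Traffic intensity: ρ = λ/(cμ) = 20.3/(3×8.7) = 0.7778
Since ρ = 0.7778 < 1, system is stable.
Offered load a = λ/μ = cρ = 20.3/8.7 = 2.3333
P₀ = [ Σₙ₌₀^2 aⁿ/n! + a^3/(3!(1-ρ)) ]⁻¹
Σ = a^0/0! + a^1/1! + a^2/2! = 1.00000 + 2.33333 + 2.72222 = 6.0556
a^3/(3!(1-ρ)) = 12.7037/(6 × 0.222222) = 9.5278
P₀ = 1/(6.0556 + 9.5278) = 0.06417
Lq = P₀·a^3·ρ / (3!(1-ρ)²) = 0.064171 × 12.7037 × 0.77778 / (6 × 0.049383) = 2.1399
Wq = Lq/λ = 2.1399/20.3 = 0.1054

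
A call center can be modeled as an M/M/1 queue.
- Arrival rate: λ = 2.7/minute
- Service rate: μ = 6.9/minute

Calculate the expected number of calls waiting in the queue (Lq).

ρ = λ/μ = 2.7/6.9 = 0.3913
For M/M/1: Lq = λ²/(μ(μ-λ))
Lq = 7.29/(6.9 × 4.20)
Lq = 0.2516 calls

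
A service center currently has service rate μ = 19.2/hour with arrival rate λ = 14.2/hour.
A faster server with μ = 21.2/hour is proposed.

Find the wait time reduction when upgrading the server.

System 1: ρ₁ = 14.2/19.2 = 0.7396, W₁ = 1/(19.2-14.2) = 0.20000
System 2: ρ₂ = 14.2/21.2 = 0.6698, W₂ = 1/(21.2-14.2) = 0.14286
Improvement: (W₁-W₂)/W₁ = (0.20000-0.14286)/0.20000 = 28.57%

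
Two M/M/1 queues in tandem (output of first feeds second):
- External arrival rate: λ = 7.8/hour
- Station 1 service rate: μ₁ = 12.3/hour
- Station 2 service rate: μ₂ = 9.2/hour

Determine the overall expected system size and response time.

By Jackson's theorem, each station behaves as independent M/M/1.
Station 1: ρ₁ = 7.8/12.3 = 0.6341, L₁ = ρ₁/(1-ρ₁) = λ/(μ₁-λ) = 7.8/4.50 = 1.73333
Station 2: ρ₂ = 7.8/9.2 = 0.8478, L₂ = ρ₂/(1-ρ₂) = λ/(μ₂-λ) = 7.8/1.40 = 5.57143
Total: L = L₁ + L₂ = 1.73333 + 5.57143 = 7.3048
W = L/λ = 7.3048/7.8 = 0.9365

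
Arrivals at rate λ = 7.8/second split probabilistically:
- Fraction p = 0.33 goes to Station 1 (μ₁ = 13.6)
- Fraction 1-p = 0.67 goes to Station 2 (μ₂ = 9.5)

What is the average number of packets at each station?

Effective rates: λ₁ = 7.8×0.33 = 2.574, λ₂ = 7.8×0.67 = 5.226
Station 1: ρ₁ = 2.574/13.6 = 0.18926, L₁ = ρ₁/(1-ρ₁) = 0.18926/(1-0.18926) = 0.2334
Station 2: ρ₂ = 5.226/9.5 = 0.5501, L₂ = ρ₂/(1-ρ₂) = 0.5501/(1-0.5501) = 1.2227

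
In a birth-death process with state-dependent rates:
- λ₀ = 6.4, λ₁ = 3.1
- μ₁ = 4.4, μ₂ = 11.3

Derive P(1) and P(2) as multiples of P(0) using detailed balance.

Balance equations:
State 0: λ₀P₀ = μ₁P₁ → P₁ = (λ₀/μ₁)P₀ = (6.4/4.4)P₀ = 1.4545P₀
State 1: P₂ = (λ₀λ₁)/(μ₁μ₂)P₀ = (6.4×3.1)/(4.4×11.3)P₀ = 0.3990P₀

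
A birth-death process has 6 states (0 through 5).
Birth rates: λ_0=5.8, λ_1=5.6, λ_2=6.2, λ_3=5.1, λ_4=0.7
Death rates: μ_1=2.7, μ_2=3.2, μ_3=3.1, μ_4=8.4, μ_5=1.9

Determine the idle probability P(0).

Ratios P(n)/P(0) = (λ₀···λₙ₋₁)/(μ₁···μₙ):
P(1)/P(0) = (5.8)/(2.7) = 2.1481
P(2)/P(0) = (5.8×5.6)/(2.7×3.2) = 3.7593
P(3)/P(0) = (5.8×5.6×6.2)/(2.7×3.2×3.1) = 7.5185
P(4)/P(0) = (5.8×5.6×6.2×5.1)/(2.7×3.2×3.1×8.4) = 4.5648
P(5)/P(0) = (5.8×5.6×6.2×5.1×0.7)/(2.7×3.2×3.1×8.4×1.9) = 1.6818

Normalization: ∑ P(n) = 1
P(0) × (1.0000 + 2.1481 + 3.7593 + 7.5185 + 4.5648 + 1.6818) = 1
P(0) × 20.6725 = 1
P(0) = 1/20.6725 = 0.04837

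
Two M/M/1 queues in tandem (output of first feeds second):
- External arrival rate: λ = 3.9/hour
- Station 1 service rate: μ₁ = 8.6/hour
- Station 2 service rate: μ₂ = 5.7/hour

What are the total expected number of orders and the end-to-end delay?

By Jackson's theorem, each station behaves as independent M/M/1.
Station 1: ρ₁ = 3.9/8.6 = 0.4535, L₁ = ρ₁/(1-ρ₁) = λ/(μ₁-λ) = 3.9/4.70 = 0.8298
Station 2: ρ₂ = 3.9/5.7 = 0.6842, L₂ = ρ₂/(1-ρ₂) = λ/(μ₂-λ) = 3.9/1.80 = 2.1667
Total: L = L₁ + L₂ = 0.8298 + 2.1667 = 2.9965
W = L/λ = 2.9965/3.9 = 0.7683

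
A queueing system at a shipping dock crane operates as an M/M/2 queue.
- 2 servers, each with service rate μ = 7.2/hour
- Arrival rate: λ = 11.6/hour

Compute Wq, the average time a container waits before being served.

Traffic intensity: ρ = λ/(cμ) = 11.6/(2×7.2) = 0.8056
Since ρ = 0.8056 < 1, system is stable.
Offered load a = λ/μ = cρ = 11.6/7.2 = 1.6111
P₀ = [ Σₙ₌₀^1 aⁿ/n! + a^2/(2!(1-ρ)) ]⁻¹
Σ = a^0/0! + a^1/1! = 1.0000 + 1.6111 = 2.6111
a^2/(2!(1-ρ)) = 2.59568/(2 × 0.194444) = 6.6746
P₀ = 1/(2.6111 + 6.6746) = 0.1077
Lq = P₀·a^2·ρ / (2!(1-ρ)²) = 0.107692 × 2.59568 × 0.805556 / (2 × 0.0378086) = 2.9779
Wq = Lq/λ = 2.9779/11.6 = 0.2567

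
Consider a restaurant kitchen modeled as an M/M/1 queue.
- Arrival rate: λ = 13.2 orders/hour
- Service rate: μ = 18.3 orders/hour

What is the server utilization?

Server utilization: ρ = λ/μ
ρ = 13.2/18.3 = 0.7213
The server is busy 72.13% of the time.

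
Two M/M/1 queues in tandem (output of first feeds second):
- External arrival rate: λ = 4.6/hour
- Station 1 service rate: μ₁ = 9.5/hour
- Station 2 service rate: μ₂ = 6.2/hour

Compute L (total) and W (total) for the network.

By Jackson's theorem, each station behaves as independent M/M/1.
Station 1: ρ₁ = 4.6/9.5 = 0.4842, L₁ = ρ₁/(1-ρ₁) = λ/(μ₁-λ) = 4.6/4.90 = 0.9388
Station 2: ρ₂ = 4.6/6.2 = 0.7419, L₂ = ρ₂/(1-ρ₂) = λ/(μ₂-λ) = 4.6/1.60 = 2.8750
Total: L = L₁ + L₂ = 0.9388 + 2.8750 = 3.8138
W = L/λ = 3.8138/4.6 = 0.8291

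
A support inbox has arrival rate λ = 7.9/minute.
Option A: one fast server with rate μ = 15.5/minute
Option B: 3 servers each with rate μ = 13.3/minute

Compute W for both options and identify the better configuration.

Option A: single server μ = 15.5 (M/M/1)
  ρ_A = 7.9/15.5 = 0.5097
  W_A = 1/(μ-λ) = 1/(15.5-7.9) = 1/7.60 = 0.1316

Option B: 3 servers μ = 13.3 (M/M/3)
  ρ_B = λ/(cμ) = 7.9/(3×13.3) = 0.1980
  Offered load a = λ/μ = cρ = 7.9/13.3 = 0.5940
  P₀ = [ Σₙ₌₀^2 aⁿ/n! + a^3/(3!(1-ρ)) ]⁻¹
  Σ = a^0/0! + a^1/1! + a^2/2! = 1.0000 + 0.5940 + 0.1764 = 1.7704
  a^3/(3!(1-ρ)) = 0.20957/(6 × 0.80201) = 0.04355
  P₀ = 1/(1.7704 + 0.04355) = 0.5513
  Lq = P₀·a^3·ρ / (3!(1-ρ)²) = 0.55128 × 0.20957 × 0.19799 / (6 × 0.64321) = 0.005927
  Wq_B = Lq/λ = 0.005927/7.9 = 0.0007503
  W_B = Wq_B + 1/μ = 0.0007503 + 0.07519 = 0.07594

Since W_B = 0.07594 < W_A = 0.1316, Option B (multiple servers) has the shorter time in system.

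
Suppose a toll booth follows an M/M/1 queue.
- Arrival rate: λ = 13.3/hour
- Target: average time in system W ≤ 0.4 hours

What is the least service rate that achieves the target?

For M/M/1: W = 1/(μ-λ)
Need W ≤ 0.4, so 1/(μ-λ) ≤ 0.4
μ - λ ≥ 1/0.4 = 2.5000
μ ≥ 13.3 + 2.5000 = 15.8000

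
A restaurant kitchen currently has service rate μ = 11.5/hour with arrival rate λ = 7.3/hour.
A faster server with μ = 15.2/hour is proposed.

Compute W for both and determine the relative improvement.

System 1: ρ₁ = 7.3/11.5 = 0.6348, W₁ = 1/(11.5-7.3) = 0.23810
System 2: ρ₂ = 7.3/15.2 = 0.4803, W₂ = 1/(15.2-7.3) = 0.12658
Improvement: (W₁-W₂)/W₁ = (0.23810-0.12658)/0.23810 = 46.84%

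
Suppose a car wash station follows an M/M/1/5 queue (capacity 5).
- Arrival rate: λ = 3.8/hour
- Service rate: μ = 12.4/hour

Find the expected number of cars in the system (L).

ρ = λ/μ = 3.8/12.4 = 0.30645
P₀ = (1-ρ)/(1-ρ^(K+1)) = (1-0.30645)/(1-0.30645^6) = 0.6935/0.9992 = 0.6941
P_K = P₀×ρ^K = 0.6941 × 0.30645^5 = 0.6941 × 0.002703 = 0.001876
L = ρ[1 - (K+1)ρ^K + Kρ^(K+1)] / [(1-ρ)(1-ρ^(K+1))]
L = 0.30645 × (1 - 6×0.002703 + 5×0.0008282) / ((1 - 0.30645) × (1 - 0.0008282)) = 0.4369 cars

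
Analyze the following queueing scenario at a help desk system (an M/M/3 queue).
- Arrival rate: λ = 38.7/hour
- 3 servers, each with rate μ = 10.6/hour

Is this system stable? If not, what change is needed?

Stability requires ρ = λ/(cμ) < 1
ρ = 38.7/(3 × 10.6) = 38.7/31.80 = 1.2170
Since 1.2170 ≥ 1, the system is UNSTABLE.
Need c > λ/μ = 38.7/10.6 = 3.65.
Minimum servers needed: c = 4.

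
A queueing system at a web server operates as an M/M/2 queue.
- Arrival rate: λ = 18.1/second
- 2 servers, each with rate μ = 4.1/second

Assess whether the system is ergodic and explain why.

Stability requires ρ = λ/(cμ) < 1
ρ = 18.1/(2 × 4.1) = 18.1/8.20 = 2.2073
Since 2.2073 ≥ 1, the system is UNSTABLE.
Need c > λ/μ = 18.1/4.1 = 4.41.
Minimum servers needed: c = 5.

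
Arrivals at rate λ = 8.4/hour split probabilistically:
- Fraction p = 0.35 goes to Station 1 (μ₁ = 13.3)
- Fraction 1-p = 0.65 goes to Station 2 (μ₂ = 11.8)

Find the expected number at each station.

Effective rates: λ₁ = 8.4×0.35 = 2.94, λ₂ = 8.4×0.65 = 5.46
Station 1: ρ₁ = 2.94/13.3 = 0.22105, L₁ = ρ₁/(1-ρ₁) = 0.22105/(1-0.22105) = 0.2838
Station 2: ρ₂ = 5.46/11.8 = 0.4627, L₂ = ρ₂/(1-ρ₂) = 0.4627/(1-0.4627) = 0.8612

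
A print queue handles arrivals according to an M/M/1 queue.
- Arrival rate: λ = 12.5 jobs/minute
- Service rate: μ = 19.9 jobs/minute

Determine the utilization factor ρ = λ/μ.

Server utilization: ρ = λ/μ
ρ = 12.5/19.9 = 0.6281
The server is busy 62.81% of the time.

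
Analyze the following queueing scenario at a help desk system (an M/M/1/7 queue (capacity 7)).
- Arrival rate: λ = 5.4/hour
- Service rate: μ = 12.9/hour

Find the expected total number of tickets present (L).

ρ = λ/μ = 5.4/12.9 = 0.418605
P₀ = (1-ρ)/(1-ρ^(K+1)) = (1-0.418605)/(1-0.418605^8) = 0.5814/0.9991 = 0.5819
P_K = P₀×ρ^K = 0.58194 × 0.418605^7 = 0.58194 × 0.0022523 = 0.001311
L = ρ[1 - (K+1)ρ^K + Kρ^(K+1)] / [(1-ρ)(1-ρ^(K+1))]
L = 0.418605 × (1 - 8×0.002252 + 7×0.0009428) / ((1 - 0.418605) × (1 - 0.0009428)) = 0.7125 tickets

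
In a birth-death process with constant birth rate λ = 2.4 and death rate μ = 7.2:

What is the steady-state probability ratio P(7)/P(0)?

For constant rates: P(n)/P(0) = (λ/μ)^n
P(7)/P(0) = (2.4/7.2)^7 = 0.33333^7 = 0.0004572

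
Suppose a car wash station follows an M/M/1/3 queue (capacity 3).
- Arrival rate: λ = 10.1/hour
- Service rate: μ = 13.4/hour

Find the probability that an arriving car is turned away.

ρ = λ/μ = 10.1/13.4 = 0.75373
P₀ = (1-ρ)/(1-ρ^(K+1)) = (1-0.75373)/(1-0.75373^4) = 0.2463/0.6773 = 0.3636
P_K = P₀×ρ^K = 0.3636 × 0.75373^3 = 0.3636 × 0.4282 = 0.1557
Blocking probability = 15.57%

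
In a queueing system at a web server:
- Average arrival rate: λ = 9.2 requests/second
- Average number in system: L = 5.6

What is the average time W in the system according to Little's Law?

Little's Law: L = λW, so W = L/λ
W = 5.6/9.2 = 0.6087 seconds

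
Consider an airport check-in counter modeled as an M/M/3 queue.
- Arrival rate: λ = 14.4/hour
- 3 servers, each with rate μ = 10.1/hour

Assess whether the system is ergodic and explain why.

Stability requires ρ = λ/(cμ) < 1
ρ = 14.4/(3 × 10.1) = 14.4/30.30 = 0.4752
Since 0.4752 < 1, the system is STABLE.
The servers are busy 47.52% of the time.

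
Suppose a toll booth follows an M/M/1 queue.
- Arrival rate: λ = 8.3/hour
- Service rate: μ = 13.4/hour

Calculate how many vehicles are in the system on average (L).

ρ = λ/μ = 8.3/13.4 = 0.6194
For M/M/1: L = λ/(μ-λ)
L = 8.3/(13.4-8.3) = 8.3/5.10
L = 1.6275 vehicles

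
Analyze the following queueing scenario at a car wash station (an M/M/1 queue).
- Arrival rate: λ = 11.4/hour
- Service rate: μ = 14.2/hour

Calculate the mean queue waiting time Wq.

First, compute utilization: ρ = λ/μ = 11.4/14.2 = 0.8028
For M/M/1: Wq = λ/(μ(μ-λ))
Wq = 11.4/(14.2 × (14.2-11.4))
Wq = 11.4/(14.2 × 2.80)
Wq = 0.2867 hours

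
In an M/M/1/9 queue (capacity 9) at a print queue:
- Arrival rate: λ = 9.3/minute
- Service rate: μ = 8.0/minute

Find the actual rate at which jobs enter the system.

ρ = λ/μ = 9.3/8.0 = 1.1625
P₀ = (1-ρ)/(1-ρ^(K+1)) = (1-1.1625)/(1-1.1625^10) = -0.1625/-3.5074 = 0.04633
P_K = P₀×ρ^K = 0.04633 × 1.1625^9 = 0.04633 × 3.8774 = 0.1796
λ_eff = λ(1-P_K) = 9.3 × (1 - 0.179639) = 9.3 × 0.820361 = 7.6294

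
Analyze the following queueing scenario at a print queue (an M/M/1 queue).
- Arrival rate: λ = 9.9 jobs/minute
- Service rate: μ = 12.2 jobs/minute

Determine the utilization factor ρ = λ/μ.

Server utilization: ρ = λ/μ
ρ = 9.9/12.2 = 0.8115
The server is busy 81.15% of the time.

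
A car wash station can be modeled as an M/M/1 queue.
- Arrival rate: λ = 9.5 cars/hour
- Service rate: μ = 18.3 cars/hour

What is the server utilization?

Server utilization: ρ = λ/μ
ρ = 9.5/18.3 = 0.5191
The server is busy 51.91% of the time.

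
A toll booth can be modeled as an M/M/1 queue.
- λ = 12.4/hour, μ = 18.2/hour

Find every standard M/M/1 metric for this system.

Step 1: ρ = λ/μ = 12.4/18.2 = 0.6813
Step 2: L = λ/(μ-λ) = 12.4/5.80 = 2.1379
Step 3: Lq = λ²/(μ(μ-λ)) = 153.76/(18.2×5.80) = 1.4566
Step 4: W = 1/(μ-λ) = 1/5.80 = 0.17241
Step 5: Wq = λ/(μ(μ-λ)) = 12.4/(18.2×5.80) = 0.1175
Step 6: P(0) = 1-ρ = 0.3187
Verify: L = λW = 12.4×0.17241 = 2.1379 ✔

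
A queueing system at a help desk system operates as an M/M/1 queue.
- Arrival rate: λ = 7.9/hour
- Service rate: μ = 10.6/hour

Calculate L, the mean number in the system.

ρ = λ/μ = 7.9/10.6 = 0.7453
For M/M/1: L = λ/(μ-λ)
L = 7.9/(10.6-7.9) = 7.9/2.70
L = 2.9259 tickets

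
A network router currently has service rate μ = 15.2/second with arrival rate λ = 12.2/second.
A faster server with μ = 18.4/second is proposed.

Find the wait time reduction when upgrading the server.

System 1: ρ₁ = 12.2/15.2 = 0.8026, W₁ = 1/(15.2-12.2) = 0.3333
System 2: ρ₂ = 12.2/18.4 = 0.6630, W₂ = 1/(18.4-12.2) = 0.1613
Improvement: (W₁-W₂)/W₁ = (0.3333-0.1613)/0.3333 = 51.61%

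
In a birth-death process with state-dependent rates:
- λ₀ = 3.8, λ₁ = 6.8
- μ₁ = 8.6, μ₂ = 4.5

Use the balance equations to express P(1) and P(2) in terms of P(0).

Balance equations:
State 0: λ₀P₀ = μ₁P₁ → P₁ = (λ₀/μ₁)P₀ = (3.8/8.6)P₀ = 0.4419P₀
State 1: P₂ = (λ₀λ₁)/(μ₁μ₂)P₀ = (3.8×6.8)/(8.6×4.5)P₀ = 0.6677P₀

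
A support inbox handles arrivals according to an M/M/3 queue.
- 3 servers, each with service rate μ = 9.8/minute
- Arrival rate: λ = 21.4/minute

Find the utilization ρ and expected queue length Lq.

Traffic intensity: ρ = λ/(cμ) = 21.4/(3×9.8) = 0.7279
Since ρ = 0.7279 < 1, system is stable.
Offered load a = λ/μ = cρ = 21.4/9.8 = 2.1837
P₀ = [ Σₙ₌₀^2 aⁿ/n! + a^3/(3!(1-ρ)) ]⁻¹
Σ = a^0/0! + a^1/1! + a^2/2! = 1.0000 + 2.1837 + 2.3842 = 5.5679
a^3/(3!(1-ρ)) = 10.4127/(6 × 0.27211) = 6.3778
P₀ = 1/(5.5679 + 6.3778) = 0.08371
Lq = P₀·a^3·ρ / (3!(1-ρ)²) = 0.08371 × 10.4127 × 0.7279 / (6 × 0.07404) = 1.4282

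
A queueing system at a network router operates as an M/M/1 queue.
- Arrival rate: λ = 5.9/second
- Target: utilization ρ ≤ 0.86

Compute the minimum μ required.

ρ = λ/μ, so μ = λ/ρ
μ ≥ 5.9/0.86 = 6.8605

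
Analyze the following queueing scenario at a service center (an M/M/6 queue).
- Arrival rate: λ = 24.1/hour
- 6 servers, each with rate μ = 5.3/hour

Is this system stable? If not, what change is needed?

Stability requires ρ = λ/(cμ) < 1
ρ = 24.1/(6 × 5.3) = 24.1/31.80 = 0.7579
Since 0.7579 < 1, the system is STABLE.
The servers are busy 75.79% of the time.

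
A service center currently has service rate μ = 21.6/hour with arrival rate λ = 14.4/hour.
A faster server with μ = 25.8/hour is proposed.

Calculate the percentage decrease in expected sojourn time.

System 1: ρ₁ = 14.4/21.6 = 0.6667, W₁ = 1/(21.6-14.4) = 0.13889
System 2: ρ₂ = 14.4/25.8 = 0.5581, W₂ = 1/(25.8-14.4) = 0.087719
Improvement: (W₁-W₂)/W₁ = (0.13889-0.087719)/0.13889 = 36.84%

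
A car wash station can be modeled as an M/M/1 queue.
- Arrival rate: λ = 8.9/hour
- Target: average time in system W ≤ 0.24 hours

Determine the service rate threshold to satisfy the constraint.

For M/M/1: W = 1/(μ-λ)
Need W ≤ 0.24, so 1/(μ-λ) ≤ 0.24
μ - λ ≥ 1/0.24 = 4.1667
μ ≥ 8.9 + 4.1667 = 13.0667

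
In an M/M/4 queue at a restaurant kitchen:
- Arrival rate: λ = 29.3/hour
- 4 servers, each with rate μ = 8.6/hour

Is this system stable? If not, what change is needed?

Stability requires ρ = λ/(cμ) < 1
ρ = 29.3/(4 × 8.6) = 29.3/34.40 = 0.8517
Since 0.8517 < 1, the system is STABLE.
The servers are busy 85.17% of the time.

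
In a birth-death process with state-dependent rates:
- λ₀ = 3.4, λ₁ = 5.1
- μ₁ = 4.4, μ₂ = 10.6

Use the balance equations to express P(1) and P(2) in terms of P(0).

Balance equations:
State 0: λ₀P₀ = μ₁P₁ → P₁ = (λ₀/μ₁)P₀ = (3.4/4.4)P₀ = 0.7727P₀
State 1: P₂ = (λ₀λ₁)/(μ₁μ₂)P₀ = (3.4×5.1)/(4.4×10.6)P₀ = 0.3718P₀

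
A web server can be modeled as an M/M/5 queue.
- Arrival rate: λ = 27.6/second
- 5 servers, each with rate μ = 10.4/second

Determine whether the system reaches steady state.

Stability requires ρ = λ/(cμ) < 1
ρ = 27.6/(5 × 10.4) = 27.6/52.00 = 0.5308
Since 0.5308 < 1, the system is STABLE.
The servers are busy 53.08% of the time.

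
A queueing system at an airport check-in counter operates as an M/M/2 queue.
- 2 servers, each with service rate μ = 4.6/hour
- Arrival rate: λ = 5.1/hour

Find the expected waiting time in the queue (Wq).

Traffic intensity: ρ = λ/(cμ) = 5.1/(2×4.6) = 0.5543
Since ρ = 0.5543 < 1, system is stable.
Offered load a = λ/μ = cρ = 5.1/4.6 = 1.1087
P₀ = [ Σₙ₌₀^1 aⁿ/n! + a^2/(2!(1-ρ)) ]⁻¹
Σ = a^0/0! + a^1/1! = 1.0000 + 1.1087 = 2.1087
a^2/(2!(1-ρ)) = 1.2292/(2 × 0.44565) = 1.3791
P₀ = 1/(2.1087 + 1.3791) = 0.2867
Lq = P₀·a^2·ρ / (2!(1-ρ)²) = 0.286713 × 1.22921 × 0.554348 / (2 × 0.198606) = 0.4919
Wq = Lq/λ = 0.49185/5.1 = 0.09644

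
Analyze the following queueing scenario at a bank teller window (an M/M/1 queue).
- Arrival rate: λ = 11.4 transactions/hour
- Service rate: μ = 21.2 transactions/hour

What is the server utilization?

Server utilization: ρ = λ/μ
ρ = 11.4/21.2 = 0.5377
The server is busy 53.77% of the time.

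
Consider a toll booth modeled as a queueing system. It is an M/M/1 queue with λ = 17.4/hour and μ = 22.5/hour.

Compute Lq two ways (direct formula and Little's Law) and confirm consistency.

Method 1 (direct): Lq = λ²/(μ(μ-λ)) = 302.76/(22.5 × 5.10) = 2.6384

Method 2 (Little's Law):
W = 1/(μ-λ) = 1/5.10 = 0.196078
Wq = W - 1/μ = 0.196078 - 0.0444444 = 0.15163
Lq = λWq = 17.4 × 0.15163 = 2.6384 ✔ (matches Method 1)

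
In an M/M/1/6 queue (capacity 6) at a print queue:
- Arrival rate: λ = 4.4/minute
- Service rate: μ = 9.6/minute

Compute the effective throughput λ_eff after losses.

ρ = λ/μ = 4.4/9.6 = 0.45833
P₀ = (1-ρ)/(1-ρ^(K+1)) = (1-0.45833)/(1-0.45833^7) = 0.5417/0.9958 = 0.5440
P_K = P₀×ρ^K = 0.5440 × 0.45833^6 = 0.5440 × 0.009270 = 0.005043
λ_eff = λ(1-P_K) = 4.4 × (1 - 0.005043) = 4.4 × 0.99496 = 4.3778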